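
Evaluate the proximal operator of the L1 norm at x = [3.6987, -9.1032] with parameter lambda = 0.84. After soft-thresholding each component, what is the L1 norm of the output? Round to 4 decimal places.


Soft-thresholding with lambda = 0.84:
prox(3.6987) = sign(3.6987)*max(|3.6987| - 0.84, 0) = 2.8587
prox(-9.1032) = sign(-9.1032)*max(|-9.1032| - 0.84, 0) = -8.2632
prox(x) = [2.8587, -8.2632]
||prox(x)||_1 = 2.8587 + 8.2632 = 11.1219


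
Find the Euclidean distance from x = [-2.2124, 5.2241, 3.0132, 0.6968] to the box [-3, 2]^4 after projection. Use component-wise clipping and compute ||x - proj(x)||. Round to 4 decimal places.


Project each component onto [-3, 2].
clip(-2.2124) = -2.2124, clip(5.2241) = 2.0, clip(3.0132) = 2.0, clip(0.6968) = 0.6968
Projection = [-2.2124, 2.0, 2.0, 0.6968]
Squared diffs: [0.0, 10.3948, 1.0266, 0.0]
Distance = sqrt(11.4214) = 3.3796


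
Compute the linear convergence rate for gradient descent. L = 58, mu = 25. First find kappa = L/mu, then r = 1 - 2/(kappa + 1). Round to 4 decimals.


Step 1: Compute the condition number.
kappa = L/mu = 58/25 = 2.32
Step 2: Compute the convergence rate.
r = 1 - 2/(kappa + 1) = 1 - 2*mu/(L + mu) = (L - mu)/(L + mu) = 33/83 = 0.3976


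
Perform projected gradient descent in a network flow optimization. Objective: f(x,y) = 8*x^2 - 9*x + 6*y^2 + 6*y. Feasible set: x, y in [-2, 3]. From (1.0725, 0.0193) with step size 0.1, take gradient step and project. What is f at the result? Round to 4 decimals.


Step 1: Compute gradient at (1.0725, 0.0193).
grad_x = 2*8*1.0725 - 9 = 8.16
grad_y = 2*6*0.0193 + 6 = 6.2316
Step 2: Gradient step.
x_raw = 1.0725 - 0.1*8.16 = 0.2565
y_raw = 0.0193 - 0.1*6.2316 = -0.6039
Step 3: Project onto [-2, 3].
x_proj = clip(0.2565) = 0.2565
y_proj = clip(-0.6039) = -0.6039
Step 4: Evaluate f.
f(0.2565, -0.6039) = -3.2174


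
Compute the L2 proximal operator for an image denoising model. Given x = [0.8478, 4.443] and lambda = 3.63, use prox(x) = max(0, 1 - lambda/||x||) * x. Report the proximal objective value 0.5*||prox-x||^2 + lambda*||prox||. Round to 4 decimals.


Step 1: Compute ||x||.
||x|| = 4.5232
Step 2: Compute scaling factor.
scale = max(0, 1 - 3.63/4.5232) = 0.1975
Step 3: prox(x) = [0.1674, 0.8773]
||prox(x)|| = 0.8932
Step 4: Proximal objective.
0.5*||prox-x||^2 = 6.5885
lambda*||prox|| = 3.2423
Total = 9.8306


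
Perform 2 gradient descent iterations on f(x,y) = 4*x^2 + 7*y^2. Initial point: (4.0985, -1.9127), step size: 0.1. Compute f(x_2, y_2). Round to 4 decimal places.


Gradient descent on f(x,y) = 4*x^2 + 7*y^2.
Starting point: (4.0985, -1.9127), alpha = 0.1
Step 1: grad_x = 2*4*4.0985 = 32.788, grad_y = 2*7*-1.9127 = -26.7778
  x_1 = 4.0985 - 0.1*32.788 = 0.8197
  y_1 = -1.9127 - 0.1*-26.7778 = 0.7651
Step 2: grad_x = 2*4*0.8197 = 6.5576, grad_y = 2*7*0.7651 = 10.7111
  x_2 = 0.8197 - 0.1*6.5576 = 0.1639
  y_2 = 0.7651 - 0.1*10.7111 = -0.306
f(0.1639, -0.306) = 4*0.1639^2 + 7*(-0.306)^2 = 0.7631


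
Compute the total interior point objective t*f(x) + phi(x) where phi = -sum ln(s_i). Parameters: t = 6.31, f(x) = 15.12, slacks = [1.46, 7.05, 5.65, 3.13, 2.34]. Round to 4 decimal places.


Step 1: Compute log-barrier.
ln values: [0.3784, 1.953, 1.7317, 1.141, 0.8502]
phi = -(0.3784 + 1.953 + 1.7317 + 1.141 + 0.8502) = -6.0543
Step 2: Compute augmented objective.
t*f(x) = 6.31*15.12 = 95.4072
Total = 95.4072 - 6.0543 = 89.3529


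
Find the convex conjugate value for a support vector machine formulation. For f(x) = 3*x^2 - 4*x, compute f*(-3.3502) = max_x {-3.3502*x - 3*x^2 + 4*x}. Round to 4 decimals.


f*(y) = sup_x {y*x - a*x^2 - b*x} = sup_x {(y-b)*x - a*x^2}
FOC: (y - b) - 2a*x = 0 => x* = (y - b)/(2a)
x* = (-3.3502 + 4)/(2*3) = 0.1083
f*(-3.3502) = (y-b)^2/(4a) = (-3.3502 + 4)^2/(4*3)
= 0.4222/12 = 0.0352


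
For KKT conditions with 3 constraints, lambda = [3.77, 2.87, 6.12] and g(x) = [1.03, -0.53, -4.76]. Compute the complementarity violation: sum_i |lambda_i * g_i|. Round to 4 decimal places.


KKT complementary slackness check:
lambda_1 * g_1 = 3.77 * 1.03 = 3.8831
lambda_2 * g_2 = 2.87 * -0.53 = -1.5211
lambda_3 * g_3 = 6.12 * -4.76 = -29.1312
Total violation = 3.8831 + 1.5211 + 29.1312 = 34.5354


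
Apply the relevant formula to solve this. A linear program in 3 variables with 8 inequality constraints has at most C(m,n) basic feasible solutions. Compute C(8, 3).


Each vertex corresponds to some choice of n active constraints out of m, so the number of vertices is at most C(m, n) = m! / (n!(m-n)!).
m = 8, n = 3
Numerator: 8 * 7 * 6
Denominator: 3! = 6
C(8, 3) = 56


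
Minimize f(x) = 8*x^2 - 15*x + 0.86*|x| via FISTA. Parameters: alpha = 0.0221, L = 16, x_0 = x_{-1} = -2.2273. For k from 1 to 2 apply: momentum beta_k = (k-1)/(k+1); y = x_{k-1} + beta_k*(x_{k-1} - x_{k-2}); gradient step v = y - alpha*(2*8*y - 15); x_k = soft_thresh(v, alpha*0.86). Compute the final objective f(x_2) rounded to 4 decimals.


FISTA on f(x) = 8*x^2 - 15*x + 0.86*|x|
L = 16, alpha = 0.0221
Iteration 1: beta = 0.0, y = -2.2273 + 0.0*(-2.2273 + 2.2273) = -2.2273
  grad(y) = -50.6368, v = y - alpha*grad = -1.1082
  prox(v) = soft_thresh(-1.1082, 0.019) = -1.0892
Iteration 2: beta = 0.3333, y = -1.0892 + 0.3333*(-1.0892 + 2.2273) = -0.7099
  grad(y) = -26.3578, v = y - alpha*grad = -0.1274
  prox(v) = soft_thresh(-0.1274, 0.019) = -0.1083
f(x_2) = 8*(-0.1083)^2 - 15*(-0.1083) + 0.86*|-0.1083| = 1.8123


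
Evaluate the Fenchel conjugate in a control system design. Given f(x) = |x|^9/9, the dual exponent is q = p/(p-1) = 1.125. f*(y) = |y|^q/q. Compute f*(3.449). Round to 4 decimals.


The conjugate exponent q satisfies 1/p + 1/q = 1.
p = 9, so q = 9/(9 - 1) = 1.125
|y|^q = 3.449^1.125 = 4.0263
f*(3.449) = 4.0263 / 1.125 = 3.5789


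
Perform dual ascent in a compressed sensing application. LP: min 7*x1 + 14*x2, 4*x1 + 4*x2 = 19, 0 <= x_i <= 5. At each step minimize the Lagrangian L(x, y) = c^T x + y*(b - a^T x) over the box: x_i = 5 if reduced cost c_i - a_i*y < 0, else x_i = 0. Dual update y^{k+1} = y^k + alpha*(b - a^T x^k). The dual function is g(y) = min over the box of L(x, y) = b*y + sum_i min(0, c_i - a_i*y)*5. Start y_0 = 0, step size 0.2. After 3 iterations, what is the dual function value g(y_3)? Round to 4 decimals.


Dual ascent for LP: min 7*x1 + 14*x2, 4*x1 + 4*x2 = 19, 0 <= x_i <= 5
Step 1: y^k = 0.0, reduced costs: (7.0, 14.0)
  x^k = (0.0, 0.0), subgradient = b - a^T x = 19.0
  y^{k+1} = 0.0 + 0.2*19.0 = 3.8
Step 2: y^k = 3.8, reduced costs: (-8.2, -1.2)
  x^k = (5.0, 5.0), subgradient = b - a^T x = -21.0
  y^{k+1} = 3.8 + 0.2*-21.0 = -0.4
Step 3: y^k = -0.4, reduced costs: (8.6, 15.6)
  x^k = (0.0, 0.0), subgradient = b - a^T x = 19.0
  y^{k+1} = -0.4 + 0.2*19.0 = 3.4
Dual objective at y_3 = 3.4: reduced costs (-6.6, 0.4), box minimizer x = (5.0, 0.0)
g(y_3) = b*y + (c1 - a1*y)*x1 + (c2 - a2*y)*x2 = 19*3.4 + (-6.6)*5.0 + 0.4*0.0 = 64.6 - 33.0 + 0.0 = 31.6


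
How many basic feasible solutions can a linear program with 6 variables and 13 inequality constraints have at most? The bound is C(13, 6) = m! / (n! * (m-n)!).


Each vertex corresponds to some choice of n active constraints out of m, so the number of vertices is at most C(m, n) = m! / (n!(m-n)!).
m = 13, n = 6
Numerator: 13 * 12 * 11 * 10 * 9 * 8
Denominator: 6! = 720
C(13, 6) = 1716


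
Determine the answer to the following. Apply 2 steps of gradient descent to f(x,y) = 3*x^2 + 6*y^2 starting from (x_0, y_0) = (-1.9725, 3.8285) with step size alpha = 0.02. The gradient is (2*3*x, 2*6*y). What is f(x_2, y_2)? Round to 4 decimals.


Gradient descent on f(x,y) = 3*x^2 + 6*y^2.
Starting point: (-1.9725, 3.8285), alpha = 0.02
Step 1: grad_x = 2*3*-1.9725 = -11.835, grad_y = 2*6*3.8285 = 45.942
  x_1 = -1.9725 - 0.02*-11.835 = -1.7358
  y_1 = 3.8285 - 0.02*45.942 = 2.9097
Step 2: grad_x = 2*3*-1.7358 = -10.4148, grad_y = 2*6*2.9097 = 34.9159
  x_2 = -1.7358 - 0.02*-10.4148 = -1.5275
  y_2 = 2.9097 - 0.02*34.9159 = 2.2113
f(-1.5275, 2.2113) = 3*(-1.5275)^2 + 6*2.2113^2 = 36.34


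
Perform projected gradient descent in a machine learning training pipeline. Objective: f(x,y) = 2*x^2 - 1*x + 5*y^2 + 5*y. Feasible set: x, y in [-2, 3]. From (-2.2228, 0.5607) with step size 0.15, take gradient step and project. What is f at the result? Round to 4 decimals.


Step 1: Compute gradient at (-2.2228, 0.5607).
grad_x = 2*2*-2.2228 - 1 = -9.8912
grad_y = 2*5*0.5607 + 5 = 10.607
Step 2: Gradient step.
x_raw = -2.2228 - 0.15*-9.8912 = -0.7391
y_raw = 0.5607 - 0.15*10.607 = -1.0304
Step 3: Project onto [-2, 3].
x_proj = clip(-0.7391) = -0.7391
y_proj = clip(-1.0304) = -1.0304
Step 4: Evaluate f.
f(-0.7391, -1.0304) = 1.9881


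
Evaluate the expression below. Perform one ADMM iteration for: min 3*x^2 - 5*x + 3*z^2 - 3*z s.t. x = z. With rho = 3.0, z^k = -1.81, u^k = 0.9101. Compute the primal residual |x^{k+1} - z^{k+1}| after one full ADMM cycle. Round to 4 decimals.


ADMM iteration with rho = 3.0, z^k = -1.81, u^k = 0.9101
Step 1: x-update.
Minimize 3*x^2 - 5*x + (3.0/2)*(x + 1.81 + 0.9101)^2
FOC: (2*3 + 3.0)*x = 5 + 3.0*(-1.81 - 0.9101)
x^{k+1} = -0.3511
Step 2: z-update.
Minimize 3*z^2 - 3*z + (3.0/2)*(-0.3511 - z + 0.9101)^2
FOC: (2*3 + 3.0)*z = 3 + 3.0*(-0.3511 + 0.9101)
z^{k+1} = 0.5197
Step 3: u-update.
u^{k+1} = 0.9101 - 0.3511 - 0.5197 = 0.0393
Step 4: Primal residual = |-0.3511 - 0.5197| = 0.8708


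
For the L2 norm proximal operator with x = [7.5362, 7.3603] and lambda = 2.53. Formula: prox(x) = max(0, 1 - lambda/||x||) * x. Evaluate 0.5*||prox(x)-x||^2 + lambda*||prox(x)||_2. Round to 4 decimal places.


Step 1: Compute ||x||.
||x|| = 10.5342
Step 2: Compute scaling factor.
scale = max(0, 1 - 2.53/10.5342) = 0.7598
Step 3: prox(x) = [5.7262, 5.5926]
||prox(x)|| = 8.0042
Step 4: Proximal objective.
0.5*||prox-x||^2 = 3.2005
lambda*||prox|| = 20.2506
Total = 23.451


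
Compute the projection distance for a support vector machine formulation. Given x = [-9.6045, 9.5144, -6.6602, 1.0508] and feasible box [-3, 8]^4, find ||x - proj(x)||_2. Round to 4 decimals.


Project each component onto [-3, 8].
clip(-9.6045) = -3.0, clip(9.5144) = 8.0, clip(-6.6602) = -3.0, clip(1.0508) = 1.0508
Projection = [-3.0, 8.0, -3.0, 1.0508]
Squared diffs: [43.6194, 2.2934, 13.3971, 0.0]
Distance = sqrt(59.3099) = 7.7013


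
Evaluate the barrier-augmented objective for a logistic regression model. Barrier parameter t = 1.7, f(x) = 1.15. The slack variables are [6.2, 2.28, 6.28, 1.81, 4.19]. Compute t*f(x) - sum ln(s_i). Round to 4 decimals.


Step 1: Compute log-barrier.
ln values: [1.8245, 0.8242, 1.8374, 0.5933, 1.4327]
phi = -(1.8245 + 0.8242 + 1.8374 + 0.5933 + 1.4327) = -6.5121
Step 2: Compute augmented objective.
t*f(x) = 1.7*1.15 = 1.955
Total = 1.955 - 6.5121 = -4.5571


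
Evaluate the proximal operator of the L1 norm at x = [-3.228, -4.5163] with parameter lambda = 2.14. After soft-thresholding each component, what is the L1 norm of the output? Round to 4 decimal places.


Soft-thresholding with lambda = 2.14:
prox(-3.228) = sign(-3.228)*max(|-3.228| - 2.14, 0) = -1.088
prox(-4.5163) = sign(-4.5163)*max(|-4.5163| - 2.14, 0) = -2.3763
prox(x) = [-1.088, -2.3763]
||prox(x)||_1 = 1.088 + 2.3763 = 3.4643


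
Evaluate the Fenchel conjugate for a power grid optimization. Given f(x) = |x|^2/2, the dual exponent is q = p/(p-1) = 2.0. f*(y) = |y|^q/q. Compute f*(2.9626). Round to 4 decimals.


The conjugate exponent q satisfies 1/p + 1/q = 1.
p = 2, so q = 2/(2 - 1) = 2.0
|y|^q = 2.9626^2.0 = 8.777
f*(2.9626) = 8.777 / 2.0 = 4.3885


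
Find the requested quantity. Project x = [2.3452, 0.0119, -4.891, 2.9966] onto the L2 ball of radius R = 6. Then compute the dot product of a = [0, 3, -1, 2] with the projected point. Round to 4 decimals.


Step 1: Compute ||x|| (intermediates to 6 decimals).
||x|| = sqrt(2.3452^2 + 0.0119^2 + (-4.891)^2 + 2.9966^2) = 6.196902
Step 2: Project.
Since ||x|| > R, scale = R/||x|| = 6/6.196902 = 0.968226, proj(x) = scale * x
proj(x) = [2.270684, 0.011522, -4.735593, 2.901386]
Step 3: Dot product.
a^T * proj(x) = 0*2.270684 + 3*0.011522 - 1*(-4.735593) + 2*2.901386 = 10.5729


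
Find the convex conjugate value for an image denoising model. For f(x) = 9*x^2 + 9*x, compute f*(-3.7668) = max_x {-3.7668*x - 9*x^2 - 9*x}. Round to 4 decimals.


f*(y) = sup_x {y*x - a*x^2 - b*x} = sup_x {(y-b)*x - a*x^2}
FOC: (y - b) - 2a*x = 0 => x* = (y - b)/(2a)
x* = (-3.7668 - 9)/(2*9) = -0.7093
f*(-3.7668) = (y-b)^2/(4a) = (-3.7668 - 9)^2/(4*9)
= 162.9912/36 = 4.5275


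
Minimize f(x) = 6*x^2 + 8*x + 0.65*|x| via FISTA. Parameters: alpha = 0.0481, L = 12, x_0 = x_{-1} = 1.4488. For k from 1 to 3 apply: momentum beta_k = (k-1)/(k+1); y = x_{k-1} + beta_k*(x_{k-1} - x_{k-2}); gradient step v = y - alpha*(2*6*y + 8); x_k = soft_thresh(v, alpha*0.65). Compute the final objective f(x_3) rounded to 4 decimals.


FISTA on f(x) = 6*x^2 + 8*x + 0.65*|x|
L = 12, alpha = 0.0481
Iteration 1: beta = 0.0, y = 1.4488 + 0.0*(1.4488 - 1.4488) = 1.4488
  grad(y) = 25.3856, v = y - alpha*grad = 0.2278
  prox(v) = soft_thresh(0.2278, 0.0313) = 0.1965
Iteration 2: beta = 0.3333, y = 0.1965 + 0.3333*(0.1965 - 1.4488) = -0.2209
  grad(y) = 5.3486, v = y - alpha*grad = -0.4782
  prox(v) = soft_thresh(-0.4782, 0.0313) = -0.447
Iteration 3: beta = 0.5, y = -0.447 + 0.5*(-0.447 - 0.1965) = -0.7687
  grad(y) = -1.2241, v = y - alpha*grad = -0.7098
  prox(v) = soft_thresh(-0.7098, 0.0313) = -0.6785
f(x_3) = 6*(-0.6785)^2 + 8*(-0.6785) + 0.65*|-0.6785| = -2.2248


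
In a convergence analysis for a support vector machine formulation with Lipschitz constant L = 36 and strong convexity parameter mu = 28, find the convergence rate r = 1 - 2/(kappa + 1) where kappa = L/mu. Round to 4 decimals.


Step 1: Compute the condition number.
kappa = L/mu = 36/28 = 1.2857
Step 2: Compute the convergence rate.
r = 1 - 2/(kappa + 1) = 1 - 2*mu/(L + mu) = (L - mu)/(L + mu) = 8/64 = 0.125


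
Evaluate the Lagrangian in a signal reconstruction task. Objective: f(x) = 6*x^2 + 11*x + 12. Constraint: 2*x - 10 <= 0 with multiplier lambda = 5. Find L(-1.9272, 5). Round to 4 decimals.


Step 1: Evaluate f(x).
f(-1.9272) = 6*(-1.9272)^2 + 11*(-1.9272) + 12 = 13.0854
Step 2: Evaluate g(x).
g(-1.9272) = 2*-1.9272 - 10 = -13.8544
Step 3: Compute Lagrangian.
L = 13.0854 + 5*-13.8544 = -56.1866


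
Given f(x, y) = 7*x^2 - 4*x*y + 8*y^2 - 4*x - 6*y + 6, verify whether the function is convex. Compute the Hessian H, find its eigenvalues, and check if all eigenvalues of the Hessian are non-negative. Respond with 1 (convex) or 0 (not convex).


The Hessian of f(x,y) = 7*x^2 - 4*x*y + 8*y^2 - 4*x - 6*y + 6 is:
H = [[14, -4], [-4, 16]]
Trace = 14 + 16 = 30
Determinant = 14*16 - (-4)^2 = 208
Discriminant = (30)^2 - 4*208 = 68.0
Eigenvalues: lambda_1 = 10.8769, lambda_2 = 19.1231
The function is convex.

1


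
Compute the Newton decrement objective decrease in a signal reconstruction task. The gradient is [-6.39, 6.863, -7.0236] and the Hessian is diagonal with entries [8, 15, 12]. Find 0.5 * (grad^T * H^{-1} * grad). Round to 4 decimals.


Step 1: H is diagonal, so H^(-1) * g = [-0.7988, 0.4575, -0.5853].
Step 2: g^T H^(-1) g = sum_i g_i^2 / H_ii
  = (-6.39)^2/8 + (6.863)^2/15 + (-7.0236)^2/12
  = 5.104 + 3.1401 + 4.1109 = 12.355
Step 3: Objective decrease = 0.5 * g^T H^(-1) g = 6.1775


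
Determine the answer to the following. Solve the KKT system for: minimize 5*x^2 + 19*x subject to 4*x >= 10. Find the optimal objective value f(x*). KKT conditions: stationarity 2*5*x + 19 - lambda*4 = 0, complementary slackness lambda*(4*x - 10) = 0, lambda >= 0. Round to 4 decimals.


Step 1: Try lambda = 0 (constraint inactive).
x_unc = -19/(2*5) = -1.9
Check: 4*-1.9 = -7.6 < 10 -- violated!
Step 2: Constraint must be active: 4*x = 10
x* = 10/4 = 2.5
lambda = (2*5*2.5 + 19)/4 = 11.0
Step 3: Compute optimal value.
f(x*) = 5*2.5^2 + 19*2.5 = 78.75


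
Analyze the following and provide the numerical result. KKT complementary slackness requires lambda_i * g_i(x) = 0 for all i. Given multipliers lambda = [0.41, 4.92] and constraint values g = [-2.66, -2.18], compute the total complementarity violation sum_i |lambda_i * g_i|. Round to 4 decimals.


KKT complementary slackness check:
lambda_1 * g_1 = 0.41 * -2.66 = -1.0906
lambda_2 * g_2 = 4.92 * -2.18 = -10.7256
Total violation = 1.0906 + 10.7256 = 11.8162


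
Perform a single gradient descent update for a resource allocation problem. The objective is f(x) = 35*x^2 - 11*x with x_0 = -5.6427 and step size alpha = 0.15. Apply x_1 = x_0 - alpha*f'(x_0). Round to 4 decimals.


We compute the gradient at x_0 and apply the update.
f'(x) = 70*x - 11
f'(-5.6427) = 70*-5.6427 - 11 = -405.989
x_1 = -5.6427 - 0.15*-405.989 = 55.2557


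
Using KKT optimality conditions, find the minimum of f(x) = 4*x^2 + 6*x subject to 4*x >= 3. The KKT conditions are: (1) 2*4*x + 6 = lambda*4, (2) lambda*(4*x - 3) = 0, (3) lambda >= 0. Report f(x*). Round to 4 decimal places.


Step 1: Try lambda = 0 (constraint inactive).
x_unc = -6/(2*4) = -0.75
Check: 4*-0.75 = -3.0 < 3 -- violated!
Step 2: Constraint must be active: 4*x = 3
x* = 3/4 = 0.75
lambda = (2*4*0.75 + 6)/4 = 3.0
Step 3: Compute optimal value.
f(x*) = 4*0.75^2 + 6*0.75 = 6.75


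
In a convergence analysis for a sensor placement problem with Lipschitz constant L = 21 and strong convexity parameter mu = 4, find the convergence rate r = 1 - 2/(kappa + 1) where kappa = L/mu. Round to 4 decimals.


Step 1: Compute the condition number.
kappa = L/mu = 21/4 = 5.25
Step 2: Compute the convergence rate.
r = 1 - 2/(kappa + 1) = 1 - 2*mu/(L + mu) = (L - mu)/(L + mu) = 17/25 = 0.68


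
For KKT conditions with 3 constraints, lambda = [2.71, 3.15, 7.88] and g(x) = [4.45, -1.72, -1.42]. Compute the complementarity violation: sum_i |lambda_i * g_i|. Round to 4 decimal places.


KKT complementary slackness check:
lambda_1 * g_1 = 2.71 * 4.45 = 12.0595
lambda_2 * g_2 = 3.15 * -1.72 = -5.418
lambda_3 * g_3 = 7.88 * -1.42 = -11.1896
Total violation = 12.0595 + 5.418 + 11.1896 = 28.6671


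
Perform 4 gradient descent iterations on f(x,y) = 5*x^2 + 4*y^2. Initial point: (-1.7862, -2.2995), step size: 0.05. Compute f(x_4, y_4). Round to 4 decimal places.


Gradient descent on f(x,y) = 5*x^2 + 4*y^2.
Starting point: (-1.7862, -2.2995), alpha = 0.05
Step 1: grad_x = 2*5*-1.7862 = -17.862, grad_y = 2*4*-2.2995 = -18.396
  x_1 = -1.7862 - 0.05*-17.862 = -0.8931
  y_1 = -2.2995 - 0.05*-18.396 = -1.3797
Step 2: grad_x = 2*5*-0.8931 = -8.931, grad_y = 2*4*-1.3797 = -11.0376
  x_2 = -0.8931 - 0.05*-8.931 = -0.4466
  y_2 = -1.3797 - 0.05*-11.0376 = -0.8278
Step 3: grad_x = 2*5*-0.4466 = -4.4655, grad_y = 2*4*-0.8278 = -6.6226
  x_3 = -0.4466 - 0.05*-4.4655 = -0.2233
  y_3 = -0.8278 - 0.05*-6.6226 = -0.4967
Step 4: grad_x = 2*5*-0.2233 = -2.2328, grad_y = 2*4*-0.4967 = -3.9735
  x_4 = -0.2233 - 0.05*-2.2328 = -0.1116
  y_4 = -0.4967 - 0.05*-3.9735 = -0.298
f(-0.1116, -0.298) = 5*(-0.1116)^2 + 4*(-0.298)^2 = 0.4176


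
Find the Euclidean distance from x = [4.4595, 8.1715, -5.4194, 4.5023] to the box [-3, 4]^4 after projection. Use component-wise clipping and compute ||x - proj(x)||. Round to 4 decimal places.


Project each component onto [-3, 4].
clip(4.4595) = 4.0, clip(8.1715) = 4.0, clip(-5.4194) = -3.0, clip(4.5023) = 4.0
Projection = [4.0, 4.0, -3.0, 4.0]
Squared diffs: [0.2111, 17.4014, 5.8535, 0.2523]
Distance = sqrt(23.7183) = 4.8701


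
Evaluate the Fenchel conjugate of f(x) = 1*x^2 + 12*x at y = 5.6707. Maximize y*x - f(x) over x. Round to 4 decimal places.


f*(y) = sup_x {y*x - a*x^2 - b*x} = sup_x {(y-b)*x - a*x^2}
FOC: (y - b) - 2a*x = 0 => x* = (y - b)/(2a)
x* = (5.6707 - 12)/(2*1) = -3.1647
f*(5.6707) = (y-b)^2/(4a) = (5.6707 - 12)^2/(4*1)
= 40.06/4 = 10.015


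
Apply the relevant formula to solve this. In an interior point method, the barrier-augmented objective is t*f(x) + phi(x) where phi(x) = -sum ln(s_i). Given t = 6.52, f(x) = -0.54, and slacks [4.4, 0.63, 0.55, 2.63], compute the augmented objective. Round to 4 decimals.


Step 1: Compute log-barrier.
ln values: [1.4816, -0.462, -0.5978, 0.967]
phi = -(1.4816 - 0.462 - 0.5978 + 0.967) = -1.3887
Step 2: Compute augmented objective.
t*f(x) = 6.52*-0.54 = -3.5208
Total = -3.5208 - 1.3887 = -4.9095


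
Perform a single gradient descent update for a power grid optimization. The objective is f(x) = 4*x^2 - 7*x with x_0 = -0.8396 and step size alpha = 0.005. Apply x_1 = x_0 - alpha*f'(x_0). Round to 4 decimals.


We compute the gradient at x_0 and apply the update.
f'(x) = 8*x - 7
f'(-0.8396) = 8*-0.8396 - 7 = -13.7168
x_1 = -0.8396 - 0.005*-13.7168 = -0.771


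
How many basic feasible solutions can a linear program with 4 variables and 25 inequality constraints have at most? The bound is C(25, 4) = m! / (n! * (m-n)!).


Each vertex corresponds to some choice of n active constraints out of m, so the number of vertices is at most C(m, n) = m! / (n!(m-n)!).
m = 25, n = 4
Numerator: 25 * 24 * 23 * 22
Denominator: 4! = 24
C(25, 4) = 12650


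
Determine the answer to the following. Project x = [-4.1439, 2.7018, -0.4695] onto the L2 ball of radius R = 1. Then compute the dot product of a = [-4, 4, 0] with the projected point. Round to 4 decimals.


Step 1: Compute ||x|| (intermediates to 6 decimals).
||x|| = sqrt((-4.1439)^2 + 2.7018^2 + (-0.4695)^2) = 4.969111
Step 2: Project.
Since ||x|| > R, scale = R/||x|| = 1/4.969111 = 0.201243, proj(x) = scale * x
proj(x) = [-0.833931, 0.543718, -0.094484]
Step 3: Dot product.
a^T * proj(x) = -4*(-0.833931) + 4*0.543718 + 0*(-0.094484) = 5.5106


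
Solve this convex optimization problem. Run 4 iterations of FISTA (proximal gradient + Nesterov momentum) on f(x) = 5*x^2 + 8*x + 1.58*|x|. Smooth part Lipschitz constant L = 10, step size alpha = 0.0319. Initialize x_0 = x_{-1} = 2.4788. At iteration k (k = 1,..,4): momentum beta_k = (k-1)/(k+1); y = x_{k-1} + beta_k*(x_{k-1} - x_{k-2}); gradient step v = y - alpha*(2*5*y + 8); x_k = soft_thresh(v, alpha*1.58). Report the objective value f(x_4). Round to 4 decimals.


FISTA on f(x) = 5*x^2 + 8*x + 1.58*|x|
L = 10, alpha = 0.0319
Iteration 1: beta = 0.0, y = 2.4788 + 0.0*(2.4788 - 2.4788) = 2.4788
  grad(y) = 32.788, v = y - alpha*grad = 1.4329
  prox(v) = soft_thresh(1.4329, 0.0504) = 1.3825
Iteration 2: beta = 0.3333, y = 1.3825 + 0.3333*(1.3825 - 2.4788) = 1.017
  grad(y) = 18.1701, v = y - alpha*grad = 0.4374
  prox(v) = soft_thresh(0.4374, 0.0504) = 0.387
Iteration 3: beta = 0.5, y = 0.387 + 0.5*(0.387 - 1.3825) = -0.1108
  grad(y) = 6.8925, v = y - alpha*grad = -0.3306
  prox(v) = soft_thresh(-0.3306, 0.0504) = -0.2802
Iteration 4: beta = 0.6, y = -0.2802 + 0.6*(-0.2802 - 0.387) = -0.6805
  grad(y) = 1.1946, v = y - alpha*grad = -0.7187
  prox(v) = soft_thresh(-0.7187, 0.0504) = -0.6682
f(x_4) = 5*(-0.6682)^2 + 8*(-0.6682) + 1.58*|-0.6682| = -2.0574


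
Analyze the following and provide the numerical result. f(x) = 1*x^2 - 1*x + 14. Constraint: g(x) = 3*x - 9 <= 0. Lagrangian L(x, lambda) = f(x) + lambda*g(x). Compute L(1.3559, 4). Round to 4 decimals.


Step 1: Evaluate f(x).
f(1.3559) = 1*1.3559^2 - 1*1.3559 + 14 = 14.4826
Step 2: Evaluate g(x).
g(1.3559) = 3*1.3559 - 9 = -4.9323
Step 3: Compute Lagrangian.
L = 14.4826 + 4*-4.9323 = -5.2466


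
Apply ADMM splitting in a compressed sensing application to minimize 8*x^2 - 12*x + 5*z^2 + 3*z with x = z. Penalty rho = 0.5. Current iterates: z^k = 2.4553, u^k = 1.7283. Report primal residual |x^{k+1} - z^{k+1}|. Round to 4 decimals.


ADMM iteration with rho = 0.5, z^k = 2.4553, u^k = 1.7283
Step 1: x-update.
Minimize 8*x^2 - 12*x + (0.5/2)*(x - 2.4553 + 1.7283)^2
FOC: (2*8 + 0.5)*x = 12 + 0.5*(2.4553 - 1.7283)
x^{k+1} = 0.7493
Step 2: z-update.
Minimize 5*z^2 + 3*z + (0.5/2)*(0.7493 - z + 1.7283)^2
FOC: (2*5 + 0.5)*z = -3 + 0.5*(0.7493 + 1.7283)
z^{k+1} = -0.1677
Step 3: u-update.
u^{k+1} = 1.7283 + 0.7493 + 0.1677 = 2.6453
Step 4: Primal residual = |0.7493 + 0.1677| = 0.917


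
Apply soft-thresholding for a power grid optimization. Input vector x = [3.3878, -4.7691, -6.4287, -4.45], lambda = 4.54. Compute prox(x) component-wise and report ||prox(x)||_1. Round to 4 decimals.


Soft-thresholding with lambda = 4.54:
prox(3.3878) = sign(3.3878)*max(|3.3878| - 4.54, 0) = 0.0
prox(-4.7691) = sign(-4.7691)*max(|-4.7691| - 4.54, 0) = -0.2291
prox(-6.4287) = sign(-6.4287)*max(|-6.4287| - 4.54, 0) = -1.8887
prox(-4.45) = sign(-4.45)*max(|-4.45| - 4.54, 0) = 0.0
prox(x) = [0.0, -0.2291, -1.8887, 0.0]
||prox(x)||_1 = 0.0 + 0.2291 + 1.8887 + 0.0 = 2.1178


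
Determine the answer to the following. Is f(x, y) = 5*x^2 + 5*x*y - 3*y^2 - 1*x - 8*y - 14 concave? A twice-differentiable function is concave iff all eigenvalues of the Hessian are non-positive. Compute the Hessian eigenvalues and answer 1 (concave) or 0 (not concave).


The Hessian of f(x,y) = 5*x^2 + 5*x*y - 3*y^2 - 1*x - 8*y - 14 is:
H = [[10, 5], [5, -6]]
Trace = 10 - 6 = 4
Determinant = 10*-6 - (5)^2 = -85
Discriminant = (4)^2 - 4*-85 = 356.0
Eigenvalues: lambda_1 = -7.434, lambda_2 = 11.434
The function is not concave.

0


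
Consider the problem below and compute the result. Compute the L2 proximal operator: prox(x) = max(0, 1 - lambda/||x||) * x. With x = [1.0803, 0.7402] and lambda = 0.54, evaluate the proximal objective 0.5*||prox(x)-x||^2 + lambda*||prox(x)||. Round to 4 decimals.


Step 1: Compute ||x||.
||x|| = 1.3096
Step 2: Compute scaling factor.
scale = max(0, 1 - 0.54/1.3096) = 0.5876
Step 3: prox(x) = [0.6348, 0.435]
||prox(x)|| = 0.7696
Step 4: Proximal objective.
0.5*||prox-x||^2 = 0.1458
lambda*||prox|| = 0.4156
Total = 0.5614


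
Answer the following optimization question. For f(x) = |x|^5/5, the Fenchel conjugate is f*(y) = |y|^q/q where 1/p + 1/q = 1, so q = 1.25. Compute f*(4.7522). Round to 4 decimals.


The conjugate exponent q satisfies 1/p + 1/q = 1.
p = 5, so q = 5/(5 - 1) = 1.25
|y|^q = 4.7522^1.25 = 7.0165
f*(4.7522) = 7.0165 / 1.25 = 5.6132


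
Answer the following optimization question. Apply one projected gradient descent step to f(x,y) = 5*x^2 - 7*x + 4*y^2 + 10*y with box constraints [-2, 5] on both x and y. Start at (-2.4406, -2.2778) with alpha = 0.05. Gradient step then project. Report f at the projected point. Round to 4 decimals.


Step 1: Compute gradient at (-2.4406, -2.2778).
grad_x = 2*5*-2.4406 - 7 = -31.406
grad_y = 2*4*-2.2778 + 10 = -8.2224
Step 2: Gradient step.
x_raw = -2.4406 - 0.05*-31.406 = -0.8703
y_raw = -2.2778 - 0.05*-8.2224 = -1.8667
Step 3: Project onto [-2, 5].
x_proj = clip(-0.8703) = -0.8703
y_proj = clip(-1.8667) = -1.8667
Step 4: Evaluate f.
f(-0.8703, -1.8667) = 5.1504


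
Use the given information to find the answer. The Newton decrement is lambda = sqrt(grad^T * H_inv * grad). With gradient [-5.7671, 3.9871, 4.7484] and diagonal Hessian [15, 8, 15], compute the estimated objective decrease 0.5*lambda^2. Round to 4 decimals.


Step 1: H is diagonal, so H^(-1) * g = [-0.3845, 0.4984, 0.3166].
Step 2: g^T H^(-1) g = sum_i g_i^2 / H_ii
  = (-5.7671)^2/15 + (3.9871)^2/8 + (4.7484)^2/15
  = 2.2173 + 1.9871 + 1.5032 = 5.7076
Step 3: Objective decrease = 0.5 * g^T H^(-1) g = 2.8538


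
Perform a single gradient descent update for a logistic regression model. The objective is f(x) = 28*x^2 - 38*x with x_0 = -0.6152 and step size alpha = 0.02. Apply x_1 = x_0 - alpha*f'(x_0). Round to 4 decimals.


We compute the gradient at x_0 and apply the update.
f'(x) = 56*x - 38
f'(-0.6152) = 56*-0.6152 - 38 = -72.4512
x_1 = -0.6152 - 0.02*-72.4512 = 0.8338


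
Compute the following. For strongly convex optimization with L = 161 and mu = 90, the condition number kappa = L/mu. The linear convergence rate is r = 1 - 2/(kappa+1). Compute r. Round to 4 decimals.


Step 1: Compute the condition number.
kappa = L/mu = 161/90 = 1.7889
Step 2: Compute the convergence rate.
r = 1 - 2/(kappa + 1) = 1 - 2*mu/(L + mu) = (L - mu)/(L + mu) = 71/251 = 0.2829


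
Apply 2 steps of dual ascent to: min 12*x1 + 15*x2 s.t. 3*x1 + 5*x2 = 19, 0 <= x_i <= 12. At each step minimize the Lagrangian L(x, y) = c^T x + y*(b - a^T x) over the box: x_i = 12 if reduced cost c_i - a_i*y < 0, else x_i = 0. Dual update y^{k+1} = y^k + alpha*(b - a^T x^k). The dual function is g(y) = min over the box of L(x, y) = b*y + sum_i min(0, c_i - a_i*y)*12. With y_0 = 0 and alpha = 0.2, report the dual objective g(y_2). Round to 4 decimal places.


Dual ascent for LP: min 12*x1 + 15*x2, 3*x1 + 5*x2 = 19, 0 <= x_i <= 12
Step 1: y^k = 0.0, reduced costs: (12.0, 15.0)
  x^k = (0.0, 0.0), subgradient = b - a^T x = 19.0
  y^{k+1} = 0.0 + 0.2*19.0 = 3.8
Step 2: y^k = 3.8, reduced costs: (0.6, -4.0)
  x^k = (0.0, 12.0), subgradient = b - a^T x = -41.0
  y^{k+1} = 3.8 + 0.2*-41.0 = -4.4
Dual objective at y_2 = -4.4: reduced costs (25.2, 37.0), box minimizer x = (0.0, 0.0)
g(y_2) = b*y + (c1 - a1*y)*x1 + (c2 - a2*y)*x2 = 19*(-4.4) + 25.2*0.0 + 37.0*0.0 = -83.6 + 0.0 + 0.0 = -83.6


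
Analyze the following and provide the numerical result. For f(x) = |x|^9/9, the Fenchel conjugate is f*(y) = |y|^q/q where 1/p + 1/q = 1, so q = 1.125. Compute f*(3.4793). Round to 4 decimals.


The conjugate exponent q satisfies 1/p + 1/q = 1.
p = 9, so q = 9/(9 - 1) = 1.125
|y|^q = 3.4793^1.125 = 4.0661
f*(3.4793) = 4.0661 / 1.125 = 3.6143


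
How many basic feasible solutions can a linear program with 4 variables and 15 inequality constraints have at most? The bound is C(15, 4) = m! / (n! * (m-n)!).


Each vertex corresponds to some choice of n active constraints out of m, so the number of vertices is at most C(m, n) = m! / (n!(m-n)!).
m = 15, n = 4
Numerator: 15 * 14 * 13 * 12
Denominator: 4! = 24
C(15, 4) = 1365


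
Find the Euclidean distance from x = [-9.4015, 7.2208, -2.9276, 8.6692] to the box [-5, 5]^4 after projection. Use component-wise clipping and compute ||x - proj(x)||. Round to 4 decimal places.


Project each component onto [-5, 5].
clip(-9.4015) = -5.0, clip(7.2208) = 5.0, clip(-2.9276) = -2.9276, clip(8.6692) = 5.0
Projection = [-5.0, 5.0, -2.9276, 5.0]
Squared diffs: [19.3732, 4.932, 0.0, 13.463]
Distance = sqrt(37.7682) = 6.1456


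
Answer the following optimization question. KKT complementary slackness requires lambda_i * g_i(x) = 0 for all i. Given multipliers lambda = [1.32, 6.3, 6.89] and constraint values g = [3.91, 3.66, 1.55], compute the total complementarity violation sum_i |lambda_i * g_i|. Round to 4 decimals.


KKT complementary slackness check:
lambda_1 * g_1 = 1.32 * 3.91 = 5.1612
lambda_2 * g_2 = 6.3 * 3.66 = 23.058
lambda_3 * g_3 = 6.89 * 1.55 = 10.6795
Total violation = 5.1612 + 23.058 + 10.6795 = 38.8987


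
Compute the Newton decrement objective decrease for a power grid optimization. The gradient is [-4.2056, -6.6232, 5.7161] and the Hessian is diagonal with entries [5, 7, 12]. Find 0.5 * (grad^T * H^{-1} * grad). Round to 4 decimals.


Step 1: H is diagonal, so H^(-1) * g = [-0.8411, -0.9462, 0.4763].
Step 2: g^T H^(-1) g = sum_i g_i^2 / H_ii
  = (-4.2056)^2/5 + (-6.6232)^2/7 + (5.7161)^2/12
  = 3.5374 + 6.2667 + 2.7228 = 12.5269
Step 3: Objective decrease = 0.5 * g^T H^(-1) g = 6.2635


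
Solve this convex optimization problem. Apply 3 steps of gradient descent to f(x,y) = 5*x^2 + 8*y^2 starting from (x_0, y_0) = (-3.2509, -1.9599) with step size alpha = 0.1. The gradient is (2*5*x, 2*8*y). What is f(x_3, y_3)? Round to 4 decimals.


Gradient descent on f(x,y) = 5*x^2 + 8*y^2.
Starting point: (-3.2509, -1.9599), alpha = 0.1
Step 1: grad_x = 2*5*-3.2509 = -32.509, grad_y = 2*8*-1.9599 = -31.3584
  x_1 = -3.2509 - 0.1*-32.509 = 0.0
  y_1 = -1.9599 - 0.1*-31.3584 = 1.1759
Step 2: grad_x = 2*5*0.0 = 0.0, grad_y = 2*8*1.1759 = 18.815
  x_2 = 0.0 - 0.1*0.0 = 0.0
  y_2 = 1.1759 - 0.1*18.815 = -0.7056
Step 3: grad_x = 2*5*0.0 = 0.0, grad_y = 2*8*-0.7056 = -11.289
  x_3 = 0.0 - 0.1*0.0 = 0.0
  y_3 = -0.7056 - 0.1*-11.289 = 0.4233
f(0.0, 0.4233) = 5*0.0^2 + 8*0.4233^2 = 1.4337


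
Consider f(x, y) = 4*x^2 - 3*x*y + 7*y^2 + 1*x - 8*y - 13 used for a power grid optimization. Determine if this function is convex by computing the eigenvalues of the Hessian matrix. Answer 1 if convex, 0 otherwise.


The Hessian of f(x,y) = 4*x^2 - 3*x*y + 7*y^2 + 1*x - 8*y - 13 is:
H = [[8, -3], [-3, 14]]
Trace = 8 + 14 = 22
Determinant = 8*14 - (-3)^2 = 103
Discriminant = (22)^2 - 4*103 = 72.0
Eigenvalues: lambda_1 = 6.7574, lambda_2 = 15.2426
The function is convex.

1


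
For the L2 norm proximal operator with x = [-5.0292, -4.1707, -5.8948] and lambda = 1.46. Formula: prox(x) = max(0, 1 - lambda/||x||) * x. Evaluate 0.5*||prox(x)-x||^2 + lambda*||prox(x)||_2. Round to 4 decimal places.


Step 1: Compute ||x||.
||x|| = 8.7998
Step 2: Compute scaling factor.
scale = max(0, 1 - 1.46/8.7998) = 0.8341
Step 3: prox(x) = [-4.1948, -3.4787, -4.9168]
||prox(x)|| = 7.3398
Step 4: Proximal objective.
0.5*||prox-x||^2 = 1.0658
lambda*||prox|| = 10.7161
Total = 11.7819


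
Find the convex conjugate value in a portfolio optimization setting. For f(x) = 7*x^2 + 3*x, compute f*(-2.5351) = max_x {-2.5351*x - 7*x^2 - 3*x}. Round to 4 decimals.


f*(y) = sup_x {y*x - a*x^2 - b*x} = sup_x {(y-b)*x - a*x^2}
FOC: (y - b) - 2a*x = 0 => x* = (y - b)/(2a)
x* = (-2.5351 - 3)/(2*7) = -0.3954
f*(-2.5351) = (y-b)^2/(4a) = (-2.5351 - 3)^2/(4*7)
= 30.6373/28 = 1.0942


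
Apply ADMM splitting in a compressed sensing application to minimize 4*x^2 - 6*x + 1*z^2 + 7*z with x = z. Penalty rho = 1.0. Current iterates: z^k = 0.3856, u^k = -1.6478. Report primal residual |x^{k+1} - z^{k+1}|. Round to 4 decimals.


ADMM iteration with rho = 1.0, z^k = 0.3856, u^k = -1.6478
Step 1: x-update.
Minimize 4*x^2 - 6*x + (1.0/2)*(x - 0.3856 - 1.6478)^2
FOC: (2*4 + 1.0)*x = 6 + 1.0*(0.3856 + 1.6478)
x^{k+1} = 0.8926
Step 2: z-update.
Minimize 1*z^2 + 7*z + (1.0/2)*(0.8926 - z - 1.6478)^2
FOC: (2*1 + 1.0)*z = -7 + 1.0*(0.8926 - 1.6478)
z^{k+1} = -2.5851
Step 3: u-update.
u^{k+1} = -1.6478 + 0.8926 + 2.5851 = 1.8299
Step 4: Primal residual = |0.8926 + 2.5851| = 3.4777


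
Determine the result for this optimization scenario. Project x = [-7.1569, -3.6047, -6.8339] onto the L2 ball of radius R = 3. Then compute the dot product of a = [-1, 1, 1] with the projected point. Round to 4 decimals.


Step 1: Compute ||x|| (intermediates to 6 decimals).
||x|| = sqrt((-7.1569)^2 + (-3.6047)^2 + (-6.8339)^2) = 10.531727
Step 2: Project.
Since ||x|| > R, scale = R/||x|| = 3/10.531727 = 0.284854, proj(x) = scale * x
proj(x) = [-2.038672, -1.026813, -1.946664]
Step 3: Dot product.
a^T * proj(x) = -1*(-2.038672) + 1*(-1.026813) + 1*(-1.946664) = -0.9348


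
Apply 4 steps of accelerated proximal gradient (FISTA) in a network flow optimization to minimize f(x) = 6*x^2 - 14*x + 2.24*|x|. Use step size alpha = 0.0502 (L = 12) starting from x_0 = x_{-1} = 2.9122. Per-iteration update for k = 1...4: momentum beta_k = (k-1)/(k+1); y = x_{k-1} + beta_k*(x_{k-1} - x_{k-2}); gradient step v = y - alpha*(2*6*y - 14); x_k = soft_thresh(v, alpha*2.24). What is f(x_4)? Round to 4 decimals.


FISTA on f(x) = 6*x^2 - 14*x + 2.24*|x|
L = 12, alpha = 0.0502
Iteration 1: beta = 0.0, y = 2.9122 + 0.0*(2.9122 - 2.9122) = 2.9122
  grad(y) = 20.9464, v = y - alpha*grad = 1.8607
  prox(v) = soft_thresh(1.8607, 0.1124) = 1.7482
Iteration 2: beta = 0.3333, y = 1.7482 + 0.3333*(1.7482 - 2.9122) = 1.3603
  grad(y) = 2.3231, v = y - alpha*grad = 1.2436
  prox(v) = soft_thresh(1.2436, 0.1124) = 1.1312
Iteration 3: beta = 0.5, y = 1.1312 + 0.5*(1.1312 - 1.7482) = 0.8227
  grad(y) = -4.128, v = y - alpha*grad = 1.0299
  prox(v) = soft_thresh(1.0299, 0.1124) = 0.9174
Iteration 4: beta = 0.6, y = 0.9174 + 0.6*(0.9174 - 1.1312) = 0.7892
  grad(y) = -4.5297, v = y - alpha*grad = 1.0166
  prox(v) = soft_thresh(1.0166, 0.1124) = 0.9041
f(x_4) = 6*0.9041^2 - 14*0.9041 + 2.24*|0.9041| = -5.7279


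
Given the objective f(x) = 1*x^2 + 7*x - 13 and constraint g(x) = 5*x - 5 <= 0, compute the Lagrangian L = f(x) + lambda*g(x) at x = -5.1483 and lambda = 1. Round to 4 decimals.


Step 1: Evaluate f(x).
f(-5.1483) = 1*(-5.1483)^2 + 7*(-5.1483) - 13 = -22.5331
Step 2: Evaluate g(x).
g(-5.1483) = 5*-5.1483 - 5 = -30.7415
Step 3: Compute Lagrangian.
L = -22.5331 + 1*-30.7415 = -53.2746


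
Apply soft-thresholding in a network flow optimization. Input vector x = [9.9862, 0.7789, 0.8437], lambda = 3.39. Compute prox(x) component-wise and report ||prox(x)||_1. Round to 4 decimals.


Soft-thresholding with lambda = 3.39:
prox(9.9862) = sign(9.9862)*max(|9.9862| - 3.39, 0) = 6.5962
prox(0.7789) = sign(0.7789)*max(|0.7789| - 3.39, 0) = 0.0
prox(0.8437) = sign(0.8437)*max(|0.8437| - 3.39, 0) = 0.0
prox(x) = [6.5962, 0.0, 0.0]
||prox(x)||_1 = 6.5962 + 0.0 + 0.0 = 6.5962


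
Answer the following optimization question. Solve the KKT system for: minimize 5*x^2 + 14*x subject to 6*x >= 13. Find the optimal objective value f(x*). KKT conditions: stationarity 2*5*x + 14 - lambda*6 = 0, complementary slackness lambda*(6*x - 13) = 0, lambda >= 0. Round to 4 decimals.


Step 1: Try lambda = 0 (constraint inactive).
x_unc = -14/(2*5) = -1.4
Check: 6*-1.4 = -8.4 < 13 -- violated!
Step 2: Constraint must be active: 6*x = 13
x* = 13/6 = 2.1667 (rounded; the exact value 13/6 is used below)
lambda = (2*5*(13/6) + 14)/6 = 5.9444
Step 3: Compute optimal value.
f(x*) = 5*(13/6)^2 + 14*(13/6) = 53.8056


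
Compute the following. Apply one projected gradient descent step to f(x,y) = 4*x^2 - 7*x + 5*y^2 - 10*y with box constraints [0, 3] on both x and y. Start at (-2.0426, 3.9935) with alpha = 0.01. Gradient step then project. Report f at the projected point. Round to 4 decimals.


Step 1: Compute gradient at (-2.0426, 3.9935).
grad_x = 2*4*-2.0426 - 7 = -23.3408
grad_y = 2*5*3.9935 - 10 = 29.935
Step 2: Gradient step.
x_raw = -2.0426 - 0.01*-23.3408 = -1.8092
y_raw = 3.9935 - 0.01*29.935 = 3.6942
Step 3: Project onto [0, 3].
x_proj = clip(-1.8092) = 0.0
y_proj = clip(3.6942) = 3.0
Step 4: Evaluate f.
f(0.0, 3.0) = 15.0


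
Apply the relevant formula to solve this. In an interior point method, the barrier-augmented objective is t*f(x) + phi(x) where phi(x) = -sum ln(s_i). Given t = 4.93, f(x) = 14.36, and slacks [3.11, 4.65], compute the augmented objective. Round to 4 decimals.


Step 1: Compute log-barrier.
ln values: [1.1346, 1.5369]
phi = -(1.1346 + 1.5369) = -2.6715
Step 2: Compute augmented objective.
t*f(x) = 4.93*14.36 = 70.7948
Total = 70.7948 - 2.6715 = 68.1233


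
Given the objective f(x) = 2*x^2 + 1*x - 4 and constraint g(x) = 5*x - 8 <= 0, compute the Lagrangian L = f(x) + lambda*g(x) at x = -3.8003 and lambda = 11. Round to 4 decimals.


Step 1: Evaluate f(x).
f(-3.8003) = 2*(-3.8003)^2 + 1*(-3.8003) - 4 = 21.0843
Step 2: Evaluate g(x).
g(-3.8003) = 5*-3.8003 - 8 = -27.0015
Step 3: Compute Lagrangian.
L = 21.0843 + 11*-27.0015 = -275.9322


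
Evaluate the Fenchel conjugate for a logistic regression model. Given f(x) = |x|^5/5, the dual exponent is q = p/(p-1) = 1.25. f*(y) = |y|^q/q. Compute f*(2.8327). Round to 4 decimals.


The conjugate exponent q satisfies 1/p + 1/q = 1.
p = 5, so q = 5/(5 - 1) = 1.25
|y|^q = 2.8327^1.25 = 3.6749
f*(2.8327) = 3.6749 / 1.25 = 2.94


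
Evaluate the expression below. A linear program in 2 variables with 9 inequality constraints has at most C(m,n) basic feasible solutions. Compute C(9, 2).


Each vertex corresponds to some choice of n active constraints out of m, so the number of vertices is at most C(m, n) = m! / (n!(m-n)!).
m = 9, n = 2
Numerator: 9 * 8
Denominator: 2! = 2
C(9, 2) = 36


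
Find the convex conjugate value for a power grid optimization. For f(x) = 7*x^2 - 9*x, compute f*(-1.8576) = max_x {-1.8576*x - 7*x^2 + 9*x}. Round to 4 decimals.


f*(y) = sup_x {y*x - a*x^2 - b*x} = sup_x {(y-b)*x - a*x^2}
FOC: (y - b) - 2a*x = 0 => x* = (y - b)/(2a)
x* = (-1.8576 + 9)/(2*7) = 0.5102
f*(-1.8576) = (y-b)^2/(4a) = (-1.8576 + 9)^2/(4*7)
= 51.0139/28 = 1.8219


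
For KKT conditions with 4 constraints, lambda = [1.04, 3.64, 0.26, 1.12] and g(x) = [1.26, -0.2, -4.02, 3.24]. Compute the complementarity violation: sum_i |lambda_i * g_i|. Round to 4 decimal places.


KKT complementary slackness check:
lambda_1 * g_1 = 1.04 * 1.26 = 1.3104
lambda_2 * g_2 = 3.64 * -0.2 = -0.728
lambda_3 * g_3 = 0.26 * -4.02 = -1.0452
lambda_4 * g_4 = 1.12 * 3.24 = 3.6288
Total violation = 1.3104 + 0.728 + 1.0452 + 3.6288 = 6.7124
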